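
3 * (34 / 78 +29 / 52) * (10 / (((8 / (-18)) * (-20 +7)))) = 6975 / 1352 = 5.16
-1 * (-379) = 379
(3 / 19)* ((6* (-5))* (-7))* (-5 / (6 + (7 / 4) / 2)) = -24.11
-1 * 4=-4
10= 10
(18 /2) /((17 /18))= 162 /17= 9.53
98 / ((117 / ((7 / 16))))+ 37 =34975 / 936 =37.37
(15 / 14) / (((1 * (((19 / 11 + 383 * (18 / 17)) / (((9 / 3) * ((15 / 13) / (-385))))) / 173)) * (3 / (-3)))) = 397035 / 97024018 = 0.00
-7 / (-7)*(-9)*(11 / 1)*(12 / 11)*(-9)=972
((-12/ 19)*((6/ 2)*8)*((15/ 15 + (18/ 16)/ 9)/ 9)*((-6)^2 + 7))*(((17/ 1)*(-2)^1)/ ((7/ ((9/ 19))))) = 473688/ 2527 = 187.45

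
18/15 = 6/5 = 1.20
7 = 7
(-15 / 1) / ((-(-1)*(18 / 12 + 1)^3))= -24 / 25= -0.96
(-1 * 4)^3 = -64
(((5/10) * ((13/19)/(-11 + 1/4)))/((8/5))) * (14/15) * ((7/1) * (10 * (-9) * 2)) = 19110/817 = 23.39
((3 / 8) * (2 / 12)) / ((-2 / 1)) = -1 / 32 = -0.03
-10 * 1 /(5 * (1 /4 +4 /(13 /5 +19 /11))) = -952 /559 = -1.70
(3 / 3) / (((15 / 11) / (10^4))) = 22000 / 3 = 7333.33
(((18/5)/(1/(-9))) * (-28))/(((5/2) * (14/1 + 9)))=9072/575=15.78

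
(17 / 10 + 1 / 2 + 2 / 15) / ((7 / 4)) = 4 / 3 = 1.33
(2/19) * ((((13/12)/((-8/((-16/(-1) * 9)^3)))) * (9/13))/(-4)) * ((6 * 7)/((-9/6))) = -3919104/19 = -206268.63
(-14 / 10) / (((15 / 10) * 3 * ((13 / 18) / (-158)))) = 4424 / 65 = 68.06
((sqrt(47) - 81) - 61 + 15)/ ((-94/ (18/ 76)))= 1143/ 3572 - 9 * sqrt(47)/ 3572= 0.30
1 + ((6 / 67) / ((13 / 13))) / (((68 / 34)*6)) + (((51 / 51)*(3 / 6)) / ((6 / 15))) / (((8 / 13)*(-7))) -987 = -14802131 / 15008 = -986.28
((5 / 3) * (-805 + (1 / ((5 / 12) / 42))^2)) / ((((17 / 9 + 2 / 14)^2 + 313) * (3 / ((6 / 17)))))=618875586 / 106987885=5.78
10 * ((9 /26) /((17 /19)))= 855 /221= 3.87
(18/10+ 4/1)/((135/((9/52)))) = 0.01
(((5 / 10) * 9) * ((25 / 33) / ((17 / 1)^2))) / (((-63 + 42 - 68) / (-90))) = 0.01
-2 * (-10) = 20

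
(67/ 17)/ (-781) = -67/ 13277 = -0.01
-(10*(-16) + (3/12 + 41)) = 475/4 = 118.75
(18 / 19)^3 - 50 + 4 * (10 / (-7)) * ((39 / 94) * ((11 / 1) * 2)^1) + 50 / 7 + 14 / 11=-2305837178 / 24822721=-92.89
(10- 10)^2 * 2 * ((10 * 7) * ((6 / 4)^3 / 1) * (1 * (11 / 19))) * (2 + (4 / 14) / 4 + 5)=0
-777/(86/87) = -786.03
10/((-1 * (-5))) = 2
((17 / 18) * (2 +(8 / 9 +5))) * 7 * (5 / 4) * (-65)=-2745925 / 648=-4237.54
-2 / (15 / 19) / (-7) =38 / 105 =0.36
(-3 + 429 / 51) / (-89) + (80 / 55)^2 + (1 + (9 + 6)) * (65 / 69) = 216353444 / 12632037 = 17.13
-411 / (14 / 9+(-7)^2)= -3699 / 455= -8.13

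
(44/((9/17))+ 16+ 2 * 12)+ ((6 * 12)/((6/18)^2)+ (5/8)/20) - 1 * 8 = 219785/288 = 763.14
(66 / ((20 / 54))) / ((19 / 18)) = 16038 / 95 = 168.82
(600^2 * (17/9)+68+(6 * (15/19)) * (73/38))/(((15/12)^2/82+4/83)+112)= 26734820982368/4405526675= 6068.47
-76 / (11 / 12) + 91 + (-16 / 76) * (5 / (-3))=5293 / 627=8.44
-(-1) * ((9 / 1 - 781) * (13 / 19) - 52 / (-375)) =-3762512 / 7125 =-528.07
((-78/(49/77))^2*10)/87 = 2453880/1421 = 1726.87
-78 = -78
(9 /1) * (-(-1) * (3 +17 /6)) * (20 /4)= 525 /2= 262.50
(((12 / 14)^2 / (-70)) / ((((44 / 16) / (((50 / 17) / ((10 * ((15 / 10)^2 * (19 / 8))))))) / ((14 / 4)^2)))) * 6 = -384 / 24871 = -0.02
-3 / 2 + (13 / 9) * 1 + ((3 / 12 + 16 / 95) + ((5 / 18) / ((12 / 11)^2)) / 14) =1308403 / 3447360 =0.38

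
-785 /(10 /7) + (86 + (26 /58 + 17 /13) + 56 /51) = -17713681 /38454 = -460.65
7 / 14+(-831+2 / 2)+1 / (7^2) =-81289 / 98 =-829.48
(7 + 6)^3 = 2197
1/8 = 0.12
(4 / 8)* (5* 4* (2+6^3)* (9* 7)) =137340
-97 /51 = -1.90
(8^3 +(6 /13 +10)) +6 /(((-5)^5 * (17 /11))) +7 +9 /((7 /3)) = 2578256494 /4834375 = 533.32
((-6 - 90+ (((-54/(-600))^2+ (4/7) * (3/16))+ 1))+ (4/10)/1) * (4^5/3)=-423291712/13125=-32250.80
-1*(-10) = 10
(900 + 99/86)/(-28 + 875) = 77499/72842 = 1.06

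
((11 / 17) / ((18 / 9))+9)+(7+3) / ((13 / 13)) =657 / 34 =19.32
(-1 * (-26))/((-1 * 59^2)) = -26/3481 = -0.01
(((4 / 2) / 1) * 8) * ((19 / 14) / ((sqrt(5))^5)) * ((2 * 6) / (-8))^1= -228 * sqrt(5) / 875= -0.58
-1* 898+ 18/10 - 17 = -913.20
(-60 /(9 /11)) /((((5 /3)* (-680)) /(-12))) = -66 /85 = -0.78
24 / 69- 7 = -153 / 23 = -6.65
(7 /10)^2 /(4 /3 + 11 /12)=49 /225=0.22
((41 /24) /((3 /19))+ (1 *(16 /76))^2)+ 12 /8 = 321359 /25992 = 12.36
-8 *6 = -48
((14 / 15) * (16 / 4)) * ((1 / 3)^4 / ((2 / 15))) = 28 / 81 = 0.35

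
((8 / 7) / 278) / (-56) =-1 / 13622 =-0.00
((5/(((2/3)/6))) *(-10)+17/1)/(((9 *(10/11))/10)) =-4763/9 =-529.22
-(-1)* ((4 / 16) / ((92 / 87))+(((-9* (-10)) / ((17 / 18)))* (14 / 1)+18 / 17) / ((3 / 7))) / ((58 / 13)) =253389435 / 362848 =698.33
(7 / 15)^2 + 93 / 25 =3.94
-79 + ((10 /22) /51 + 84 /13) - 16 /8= -543544 /7293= -74.53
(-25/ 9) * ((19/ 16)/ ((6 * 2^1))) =-475/ 1728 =-0.27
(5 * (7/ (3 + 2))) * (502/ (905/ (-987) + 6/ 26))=-22544067/ 4402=-5121.32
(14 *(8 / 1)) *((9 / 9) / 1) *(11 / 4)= 308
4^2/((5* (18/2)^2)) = 16/405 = 0.04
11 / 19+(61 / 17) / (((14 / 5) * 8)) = 26739 / 36176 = 0.74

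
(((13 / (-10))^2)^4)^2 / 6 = 665416609183179841 / 60000000000000000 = 11.09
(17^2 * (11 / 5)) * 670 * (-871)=-371033806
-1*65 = -65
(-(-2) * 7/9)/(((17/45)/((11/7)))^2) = 54450/2023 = 26.92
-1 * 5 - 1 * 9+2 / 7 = -96 / 7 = -13.71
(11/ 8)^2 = 121/ 64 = 1.89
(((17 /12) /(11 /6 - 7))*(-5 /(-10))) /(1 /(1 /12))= -17 /1488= -0.01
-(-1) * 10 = 10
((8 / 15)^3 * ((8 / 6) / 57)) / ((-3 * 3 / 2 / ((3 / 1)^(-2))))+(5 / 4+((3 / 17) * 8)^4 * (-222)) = -880.62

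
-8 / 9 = -0.89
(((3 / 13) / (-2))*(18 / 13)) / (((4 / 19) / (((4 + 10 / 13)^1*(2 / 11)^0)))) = -15903 / 4394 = -3.62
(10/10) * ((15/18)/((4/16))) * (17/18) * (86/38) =3655/513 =7.12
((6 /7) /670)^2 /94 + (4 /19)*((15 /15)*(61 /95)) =25225130729 /186603914350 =0.14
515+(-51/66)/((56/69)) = 633307/1232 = 514.05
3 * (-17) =-51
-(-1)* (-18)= -18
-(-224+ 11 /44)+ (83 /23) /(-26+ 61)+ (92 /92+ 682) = 2920067 /3220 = 906.85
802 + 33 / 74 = 59381 / 74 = 802.45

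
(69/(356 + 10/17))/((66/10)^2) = 9775/2200506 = 0.00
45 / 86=0.52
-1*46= -46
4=4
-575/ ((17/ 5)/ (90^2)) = -23287500/ 17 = -1369852.94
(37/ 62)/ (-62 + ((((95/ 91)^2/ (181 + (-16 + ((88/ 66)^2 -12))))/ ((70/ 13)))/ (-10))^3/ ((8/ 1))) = -2269903819856802634575616/ 235824602257556450414423311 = -0.01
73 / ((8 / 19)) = 173.38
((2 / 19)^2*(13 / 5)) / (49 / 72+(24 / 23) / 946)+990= 954155879226 / 963752675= 990.04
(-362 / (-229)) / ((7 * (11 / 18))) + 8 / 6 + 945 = 50079635 / 52899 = 946.70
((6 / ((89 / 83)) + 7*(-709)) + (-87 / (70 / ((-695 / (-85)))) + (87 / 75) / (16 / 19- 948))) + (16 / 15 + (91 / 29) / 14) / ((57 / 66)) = -39114604134116923 / 7876364657700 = -4966.07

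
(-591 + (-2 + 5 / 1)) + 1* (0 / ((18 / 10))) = -588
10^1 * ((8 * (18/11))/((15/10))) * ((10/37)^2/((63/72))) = 768000/105413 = 7.29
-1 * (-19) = 19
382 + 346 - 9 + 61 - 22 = 758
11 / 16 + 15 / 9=113 / 48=2.35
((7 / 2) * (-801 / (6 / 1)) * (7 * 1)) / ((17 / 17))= -3270.75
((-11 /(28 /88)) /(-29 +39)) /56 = -121 /1960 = -0.06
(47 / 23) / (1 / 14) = 658 / 23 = 28.61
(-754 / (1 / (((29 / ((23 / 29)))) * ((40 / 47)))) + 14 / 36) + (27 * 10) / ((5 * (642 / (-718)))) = -48977070487 / 2082006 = -23523.98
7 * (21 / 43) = 147 / 43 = 3.42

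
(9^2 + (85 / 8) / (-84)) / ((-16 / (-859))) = 46684073 / 10752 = 4341.90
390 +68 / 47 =18398 / 47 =391.45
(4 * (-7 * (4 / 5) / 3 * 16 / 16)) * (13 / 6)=-728 / 45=-16.18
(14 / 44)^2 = 49 / 484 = 0.10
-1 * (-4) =4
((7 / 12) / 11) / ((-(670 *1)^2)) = -7 / 59254800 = -0.00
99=99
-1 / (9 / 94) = -94 / 9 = -10.44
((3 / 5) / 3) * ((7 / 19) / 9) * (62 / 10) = 217 / 4275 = 0.05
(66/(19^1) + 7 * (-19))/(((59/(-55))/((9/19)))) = 1218195/21299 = 57.19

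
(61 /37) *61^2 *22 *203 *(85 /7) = 12309179630 /37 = 332680530.54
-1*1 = -1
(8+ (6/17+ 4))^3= 9261000/4913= 1885.00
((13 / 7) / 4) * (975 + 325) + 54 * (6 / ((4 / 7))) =8194 / 7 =1170.57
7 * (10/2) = 35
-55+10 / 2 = -50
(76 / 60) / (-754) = -19 / 11310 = -0.00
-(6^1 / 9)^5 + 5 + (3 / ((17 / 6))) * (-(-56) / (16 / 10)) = 173201 / 4131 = 41.93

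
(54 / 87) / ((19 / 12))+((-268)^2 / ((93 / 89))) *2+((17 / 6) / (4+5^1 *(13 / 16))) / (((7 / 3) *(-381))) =807855893656144 / 5876598483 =137469.98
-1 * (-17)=17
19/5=3.80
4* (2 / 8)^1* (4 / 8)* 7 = 7 / 2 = 3.50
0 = 0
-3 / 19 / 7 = -3 / 133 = -0.02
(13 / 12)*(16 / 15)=52 / 45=1.16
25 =25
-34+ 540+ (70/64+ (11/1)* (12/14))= 115701/224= 516.52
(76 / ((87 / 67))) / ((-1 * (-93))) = 5092 / 8091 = 0.63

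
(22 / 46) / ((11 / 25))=1.09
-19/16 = -1.19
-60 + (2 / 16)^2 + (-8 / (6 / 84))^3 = -89919231 / 64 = -1404987.98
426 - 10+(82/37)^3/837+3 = 17764710427/42396561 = 419.01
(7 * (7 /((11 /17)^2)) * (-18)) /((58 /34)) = -4333266 /3509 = -1234.90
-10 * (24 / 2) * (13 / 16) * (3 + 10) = -1267.50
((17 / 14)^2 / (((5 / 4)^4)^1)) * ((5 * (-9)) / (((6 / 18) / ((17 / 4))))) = -2122416 / 6125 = -346.52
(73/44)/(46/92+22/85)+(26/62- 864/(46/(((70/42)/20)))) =2105519/2023494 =1.04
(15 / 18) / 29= 5 / 174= 0.03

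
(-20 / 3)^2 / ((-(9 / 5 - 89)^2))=-625 / 106929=-0.01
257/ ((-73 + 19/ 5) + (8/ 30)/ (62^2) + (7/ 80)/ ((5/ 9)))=-296372400/ 79619731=-3.72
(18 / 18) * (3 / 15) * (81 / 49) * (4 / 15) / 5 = 108 / 6125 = 0.02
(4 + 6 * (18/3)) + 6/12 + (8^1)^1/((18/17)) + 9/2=473/9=52.56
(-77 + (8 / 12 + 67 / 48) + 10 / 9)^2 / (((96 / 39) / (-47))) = -69054096371 / 663552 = -104067.35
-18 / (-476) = 9 / 238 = 0.04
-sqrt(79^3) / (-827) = 79 * sqrt(79) / 827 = 0.85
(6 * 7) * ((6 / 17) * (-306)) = -4536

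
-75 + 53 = -22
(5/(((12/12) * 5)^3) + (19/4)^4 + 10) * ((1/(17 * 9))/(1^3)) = 1107427/326400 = 3.39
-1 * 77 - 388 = -465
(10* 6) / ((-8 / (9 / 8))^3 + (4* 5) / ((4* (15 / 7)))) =-43740 / 260443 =-0.17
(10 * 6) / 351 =20 / 117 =0.17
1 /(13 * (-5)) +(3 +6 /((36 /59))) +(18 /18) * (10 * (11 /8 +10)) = 98723 /780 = 126.57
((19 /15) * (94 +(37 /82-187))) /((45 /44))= -3172202 /27675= -114.62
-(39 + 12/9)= -121/3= -40.33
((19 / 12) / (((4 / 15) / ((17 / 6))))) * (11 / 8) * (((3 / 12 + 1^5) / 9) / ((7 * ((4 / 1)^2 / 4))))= 88825 / 774144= 0.11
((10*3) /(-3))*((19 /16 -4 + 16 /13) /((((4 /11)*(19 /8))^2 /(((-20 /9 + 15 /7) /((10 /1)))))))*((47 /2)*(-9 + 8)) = 1336445 /337896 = 3.96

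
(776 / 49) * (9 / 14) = 3492 / 343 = 10.18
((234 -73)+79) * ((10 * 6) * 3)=43200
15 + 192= 207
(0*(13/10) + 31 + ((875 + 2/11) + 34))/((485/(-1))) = -10342/5335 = -1.94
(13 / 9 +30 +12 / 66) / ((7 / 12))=12524 / 231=54.22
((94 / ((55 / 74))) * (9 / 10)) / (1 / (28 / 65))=876456 / 17875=49.03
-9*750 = -6750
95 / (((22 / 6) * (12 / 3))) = 285 / 44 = 6.48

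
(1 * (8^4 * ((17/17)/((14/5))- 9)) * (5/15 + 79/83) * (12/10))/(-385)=2883584/20335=141.80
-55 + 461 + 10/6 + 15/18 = 408.50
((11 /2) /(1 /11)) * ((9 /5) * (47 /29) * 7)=358281 /290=1235.45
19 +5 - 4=20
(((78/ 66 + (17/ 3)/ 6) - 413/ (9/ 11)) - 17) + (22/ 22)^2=-34231/ 66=-518.65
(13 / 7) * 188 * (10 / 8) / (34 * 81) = 3055 / 19278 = 0.16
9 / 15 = 3 / 5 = 0.60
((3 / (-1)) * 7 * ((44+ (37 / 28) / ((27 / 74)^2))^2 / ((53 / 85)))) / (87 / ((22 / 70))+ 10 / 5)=-70804543250375 / 201567953979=-351.27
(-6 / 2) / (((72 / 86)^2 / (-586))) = 541757 / 216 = 2508.13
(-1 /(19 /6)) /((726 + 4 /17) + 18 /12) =-0.00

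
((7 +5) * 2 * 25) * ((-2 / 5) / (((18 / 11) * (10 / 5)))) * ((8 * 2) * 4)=-14080 / 3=-4693.33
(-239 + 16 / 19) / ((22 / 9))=-40725 / 418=-97.43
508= 508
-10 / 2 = -5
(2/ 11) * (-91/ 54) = -91/ 297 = -0.31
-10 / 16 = -5 / 8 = -0.62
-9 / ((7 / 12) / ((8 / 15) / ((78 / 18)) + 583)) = -4093524 / 455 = -8996.76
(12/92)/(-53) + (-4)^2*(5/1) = 80.00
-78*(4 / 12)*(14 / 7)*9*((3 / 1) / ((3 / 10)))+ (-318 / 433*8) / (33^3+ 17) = -36429313152 / 7784041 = -4680.00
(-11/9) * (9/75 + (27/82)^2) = -140789/504300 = -0.28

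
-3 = -3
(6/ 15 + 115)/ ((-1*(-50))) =577/ 250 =2.31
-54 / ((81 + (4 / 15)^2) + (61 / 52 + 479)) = -631800 / 6566557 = -0.10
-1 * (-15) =15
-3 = -3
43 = 43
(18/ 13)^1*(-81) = -1458/ 13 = -112.15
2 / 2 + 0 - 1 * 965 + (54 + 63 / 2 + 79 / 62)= -27194 / 31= -877.23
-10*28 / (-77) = 40 / 11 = 3.64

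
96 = 96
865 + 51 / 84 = 865.61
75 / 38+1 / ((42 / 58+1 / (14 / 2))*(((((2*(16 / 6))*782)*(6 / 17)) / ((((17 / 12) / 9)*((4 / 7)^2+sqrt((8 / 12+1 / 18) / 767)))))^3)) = 116548608109*sqrt(118) / 91186230518234861549912064+9860799115893410846308375 / 4996138218719200571031552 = 1.97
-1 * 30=-30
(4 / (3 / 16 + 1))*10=640 / 19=33.68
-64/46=-32/23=-1.39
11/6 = 1.83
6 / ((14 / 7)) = 3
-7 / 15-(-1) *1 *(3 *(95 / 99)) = 398 / 165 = 2.41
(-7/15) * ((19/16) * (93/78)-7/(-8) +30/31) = -294161/193440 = -1.52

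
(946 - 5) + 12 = 953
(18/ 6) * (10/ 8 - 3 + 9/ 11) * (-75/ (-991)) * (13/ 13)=-9225/ 43604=-0.21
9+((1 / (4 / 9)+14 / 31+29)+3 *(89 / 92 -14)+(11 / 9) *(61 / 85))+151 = 167430791 / 1090890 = 153.48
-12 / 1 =-12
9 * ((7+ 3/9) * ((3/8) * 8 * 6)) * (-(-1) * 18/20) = 5346/5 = 1069.20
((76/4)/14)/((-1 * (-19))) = 1/14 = 0.07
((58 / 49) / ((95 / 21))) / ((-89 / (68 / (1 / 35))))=-11832 / 1691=-7.00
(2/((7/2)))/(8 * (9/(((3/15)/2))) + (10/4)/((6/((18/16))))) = 128/161385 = 0.00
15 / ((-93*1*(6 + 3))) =-5 / 279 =-0.02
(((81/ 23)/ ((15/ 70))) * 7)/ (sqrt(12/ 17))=441 * sqrt(51)/ 23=136.93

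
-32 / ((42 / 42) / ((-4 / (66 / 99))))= 192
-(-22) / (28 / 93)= 1023 / 14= 73.07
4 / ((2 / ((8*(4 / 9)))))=64 / 9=7.11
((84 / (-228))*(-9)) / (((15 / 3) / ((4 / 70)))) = 18 / 475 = 0.04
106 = 106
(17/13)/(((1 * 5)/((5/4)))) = 17/52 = 0.33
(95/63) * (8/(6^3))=0.06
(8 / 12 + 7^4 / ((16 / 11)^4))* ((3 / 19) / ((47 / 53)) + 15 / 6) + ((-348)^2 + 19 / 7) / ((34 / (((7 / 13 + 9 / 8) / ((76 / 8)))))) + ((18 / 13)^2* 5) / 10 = 14568067859097331 / 7061814509568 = 2062.94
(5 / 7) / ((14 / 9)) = 45 / 98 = 0.46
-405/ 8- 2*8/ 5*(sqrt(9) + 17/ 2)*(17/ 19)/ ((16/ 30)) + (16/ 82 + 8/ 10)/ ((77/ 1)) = -112.35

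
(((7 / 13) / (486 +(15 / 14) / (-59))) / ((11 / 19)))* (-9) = -329574 / 19134401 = -0.02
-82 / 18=-41 / 9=-4.56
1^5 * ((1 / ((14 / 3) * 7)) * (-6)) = -9 / 49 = -0.18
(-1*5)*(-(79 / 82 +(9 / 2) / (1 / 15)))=14035 / 41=342.32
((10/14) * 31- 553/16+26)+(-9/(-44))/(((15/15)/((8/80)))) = 83781/6160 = 13.60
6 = 6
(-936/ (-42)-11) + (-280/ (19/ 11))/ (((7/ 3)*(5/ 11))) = -18827/ 133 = -141.56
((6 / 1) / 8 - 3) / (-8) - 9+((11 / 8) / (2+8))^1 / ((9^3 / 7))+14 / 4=-608561 / 116640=-5.22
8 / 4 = 2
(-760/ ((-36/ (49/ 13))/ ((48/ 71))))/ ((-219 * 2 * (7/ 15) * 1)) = -53200/ 202137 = -0.26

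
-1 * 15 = -15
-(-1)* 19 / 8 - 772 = -6157 / 8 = -769.62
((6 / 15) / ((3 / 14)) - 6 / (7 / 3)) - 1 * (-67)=6961 / 105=66.30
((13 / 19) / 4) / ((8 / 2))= 13 / 304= 0.04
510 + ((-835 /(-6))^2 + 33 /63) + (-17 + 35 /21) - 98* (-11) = 5277019 /252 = 20940.55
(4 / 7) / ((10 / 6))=12 / 35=0.34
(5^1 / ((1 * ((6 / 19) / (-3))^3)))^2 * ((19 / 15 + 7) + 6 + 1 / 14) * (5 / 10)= 708275738455 / 5376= 131747719.21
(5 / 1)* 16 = 80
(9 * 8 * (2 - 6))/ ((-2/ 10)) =1440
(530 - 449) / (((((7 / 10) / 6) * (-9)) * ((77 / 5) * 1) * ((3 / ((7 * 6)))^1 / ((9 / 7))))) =-90.17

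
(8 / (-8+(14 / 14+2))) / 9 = -8 / 45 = -0.18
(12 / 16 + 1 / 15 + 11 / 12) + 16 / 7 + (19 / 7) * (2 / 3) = 204 / 35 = 5.83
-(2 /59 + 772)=-45550 /59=-772.03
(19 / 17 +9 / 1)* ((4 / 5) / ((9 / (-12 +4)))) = -5504 / 765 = -7.19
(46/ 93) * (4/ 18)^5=0.00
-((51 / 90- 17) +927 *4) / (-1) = 110747 / 30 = 3691.57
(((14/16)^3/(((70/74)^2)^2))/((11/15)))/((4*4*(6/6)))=0.07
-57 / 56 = -1.02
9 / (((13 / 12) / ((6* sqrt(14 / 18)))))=216* sqrt(7) / 13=43.96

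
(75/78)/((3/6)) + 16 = 233/13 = 17.92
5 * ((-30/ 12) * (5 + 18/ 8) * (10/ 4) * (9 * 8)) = -32625/ 2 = -16312.50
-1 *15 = -15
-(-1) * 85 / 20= 17 / 4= 4.25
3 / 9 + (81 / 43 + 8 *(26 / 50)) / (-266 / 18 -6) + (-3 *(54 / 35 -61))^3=5869638097083851 / 1034273625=5675130.79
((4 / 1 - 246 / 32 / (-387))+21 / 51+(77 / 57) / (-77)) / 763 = 2942747 / 508670736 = 0.01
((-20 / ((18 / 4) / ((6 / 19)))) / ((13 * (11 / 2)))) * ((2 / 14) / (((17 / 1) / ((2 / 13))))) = -0.00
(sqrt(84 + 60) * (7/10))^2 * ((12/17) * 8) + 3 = 170619/425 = 401.46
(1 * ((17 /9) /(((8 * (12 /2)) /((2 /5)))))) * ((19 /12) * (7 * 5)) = 2261 /2592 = 0.87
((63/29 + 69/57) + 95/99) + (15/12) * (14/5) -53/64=24488263/3491136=7.01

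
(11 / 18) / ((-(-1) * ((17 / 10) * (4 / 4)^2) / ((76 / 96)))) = 1045 / 3672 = 0.28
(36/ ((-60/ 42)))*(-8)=1008/ 5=201.60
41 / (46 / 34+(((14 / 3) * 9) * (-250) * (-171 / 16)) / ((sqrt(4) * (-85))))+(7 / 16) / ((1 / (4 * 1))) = 604833 / 358364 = 1.69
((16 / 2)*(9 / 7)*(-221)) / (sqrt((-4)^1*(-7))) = -7956*sqrt(7) / 49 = -429.58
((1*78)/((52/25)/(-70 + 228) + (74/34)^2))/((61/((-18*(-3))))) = 801368100/55129543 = 14.54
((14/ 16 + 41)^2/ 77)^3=1413412221390625/ 119677386752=11810.19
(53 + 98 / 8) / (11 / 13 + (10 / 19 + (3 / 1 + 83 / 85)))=12.20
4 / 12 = 1 / 3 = 0.33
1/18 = 0.06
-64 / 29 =-2.21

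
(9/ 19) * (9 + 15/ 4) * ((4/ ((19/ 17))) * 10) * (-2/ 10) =-15606/ 361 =-43.23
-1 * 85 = -85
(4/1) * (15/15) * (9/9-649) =-2592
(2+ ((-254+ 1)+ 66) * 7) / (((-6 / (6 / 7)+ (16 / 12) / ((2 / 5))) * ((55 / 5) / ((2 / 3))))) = 2614 / 121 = 21.60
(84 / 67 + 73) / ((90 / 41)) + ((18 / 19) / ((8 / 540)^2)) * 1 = 49841090 / 11457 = 4350.27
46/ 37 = 1.24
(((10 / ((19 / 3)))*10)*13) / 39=100 / 19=5.26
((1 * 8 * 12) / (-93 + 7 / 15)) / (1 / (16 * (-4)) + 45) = -23040 / 999013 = -0.02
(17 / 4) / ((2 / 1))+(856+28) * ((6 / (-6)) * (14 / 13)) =-7599 / 8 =-949.88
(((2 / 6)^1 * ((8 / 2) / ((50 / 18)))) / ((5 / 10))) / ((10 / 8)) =96 / 125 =0.77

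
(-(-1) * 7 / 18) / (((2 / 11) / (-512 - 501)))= -78001 / 36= -2166.69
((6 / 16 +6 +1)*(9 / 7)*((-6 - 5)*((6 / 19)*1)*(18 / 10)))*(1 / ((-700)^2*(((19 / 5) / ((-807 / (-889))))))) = -127269549 / 4403145880000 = -0.00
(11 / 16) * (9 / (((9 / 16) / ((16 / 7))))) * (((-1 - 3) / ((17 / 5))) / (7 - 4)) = -9.86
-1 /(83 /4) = -4 /83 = -0.05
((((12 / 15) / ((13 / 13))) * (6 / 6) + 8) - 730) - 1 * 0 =-3606 / 5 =-721.20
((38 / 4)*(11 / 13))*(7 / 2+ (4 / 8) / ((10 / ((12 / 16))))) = 59147 / 2080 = 28.44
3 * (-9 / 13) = -27 / 13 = -2.08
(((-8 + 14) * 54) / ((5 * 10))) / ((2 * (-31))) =-81 / 775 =-0.10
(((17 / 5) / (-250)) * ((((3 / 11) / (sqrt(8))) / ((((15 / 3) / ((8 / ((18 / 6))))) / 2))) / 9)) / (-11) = 0.00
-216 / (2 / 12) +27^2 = -567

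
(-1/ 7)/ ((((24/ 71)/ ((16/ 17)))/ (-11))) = 1562/ 357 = 4.38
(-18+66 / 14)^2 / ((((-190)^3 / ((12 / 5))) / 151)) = -3917997 / 420113750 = -0.01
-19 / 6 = -3.17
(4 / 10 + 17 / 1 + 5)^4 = 157351936 / 625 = 251763.10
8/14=4/7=0.57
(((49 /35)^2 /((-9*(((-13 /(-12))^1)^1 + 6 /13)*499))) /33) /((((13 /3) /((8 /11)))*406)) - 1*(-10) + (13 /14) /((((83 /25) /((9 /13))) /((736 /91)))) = 19353779247439198 /1673322861285075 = 11.57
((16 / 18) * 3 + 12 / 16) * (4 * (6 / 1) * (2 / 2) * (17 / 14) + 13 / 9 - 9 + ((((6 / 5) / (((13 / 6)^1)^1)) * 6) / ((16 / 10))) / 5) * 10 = 751.76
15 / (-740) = -3 / 148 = -0.02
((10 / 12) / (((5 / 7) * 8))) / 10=7 / 480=0.01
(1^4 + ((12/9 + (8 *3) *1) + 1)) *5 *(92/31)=37720/93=405.59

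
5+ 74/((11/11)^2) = 79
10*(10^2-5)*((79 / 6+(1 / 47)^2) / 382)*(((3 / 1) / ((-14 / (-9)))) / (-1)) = -106580025 / 1687676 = -63.15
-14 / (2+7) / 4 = -7 / 18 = -0.39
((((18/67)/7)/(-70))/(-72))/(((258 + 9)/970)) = 97/3506244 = 0.00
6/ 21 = 0.29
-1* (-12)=12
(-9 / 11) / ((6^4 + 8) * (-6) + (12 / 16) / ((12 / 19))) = 144 / 1376815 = 0.00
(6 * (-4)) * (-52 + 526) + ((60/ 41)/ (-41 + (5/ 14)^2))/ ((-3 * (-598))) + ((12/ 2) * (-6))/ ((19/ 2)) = -21233892100624/ 1865930131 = -11379.79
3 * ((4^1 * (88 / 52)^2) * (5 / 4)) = 7260 / 169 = 42.96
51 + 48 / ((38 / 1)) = 993 / 19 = 52.26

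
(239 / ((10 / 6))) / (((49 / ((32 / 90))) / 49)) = 3824 / 75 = 50.99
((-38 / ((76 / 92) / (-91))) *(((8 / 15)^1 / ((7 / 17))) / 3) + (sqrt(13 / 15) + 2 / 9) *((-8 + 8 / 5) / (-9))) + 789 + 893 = 32 *sqrt(195) / 675 + 1413226 / 405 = 3490.11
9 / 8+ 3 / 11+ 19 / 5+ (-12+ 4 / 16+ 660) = 653.45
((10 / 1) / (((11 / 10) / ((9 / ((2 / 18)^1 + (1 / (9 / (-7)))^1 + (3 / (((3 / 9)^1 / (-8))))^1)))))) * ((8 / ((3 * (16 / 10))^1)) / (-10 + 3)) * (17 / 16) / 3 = 6375 / 67144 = 0.09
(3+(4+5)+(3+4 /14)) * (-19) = -2033 /7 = -290.43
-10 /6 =-5 /3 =-1.67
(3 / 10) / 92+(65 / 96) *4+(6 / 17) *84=379567 / 11730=32.36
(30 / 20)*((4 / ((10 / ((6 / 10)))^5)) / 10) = 0.00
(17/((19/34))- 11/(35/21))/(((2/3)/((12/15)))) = 13578/475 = 28.59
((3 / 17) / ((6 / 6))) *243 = 42.88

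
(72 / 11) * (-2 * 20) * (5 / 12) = -1200 / 11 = -109.09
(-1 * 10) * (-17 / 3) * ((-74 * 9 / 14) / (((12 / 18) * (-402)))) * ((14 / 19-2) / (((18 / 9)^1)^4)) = -28305 / 35644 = -0.79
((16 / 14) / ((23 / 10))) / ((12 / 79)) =1580 / 483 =3.27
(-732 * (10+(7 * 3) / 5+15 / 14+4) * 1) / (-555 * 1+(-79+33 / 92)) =45423528 / 2040325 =22.26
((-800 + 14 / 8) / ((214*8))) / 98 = -3193 / 671104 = -0.00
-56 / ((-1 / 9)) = 504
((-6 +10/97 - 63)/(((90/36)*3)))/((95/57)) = -13366/2425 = -5.51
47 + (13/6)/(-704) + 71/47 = 9630109/198528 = 48.51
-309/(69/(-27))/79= 2781/1817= 1.53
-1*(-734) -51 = 683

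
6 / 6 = 1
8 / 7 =1.14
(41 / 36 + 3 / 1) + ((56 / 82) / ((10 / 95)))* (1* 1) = 15685 / 1476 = 10.63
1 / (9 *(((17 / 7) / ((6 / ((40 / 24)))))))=14 / 85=0.16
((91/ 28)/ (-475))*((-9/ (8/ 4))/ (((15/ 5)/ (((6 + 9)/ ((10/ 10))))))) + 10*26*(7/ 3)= 1383551/ 2280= 606.82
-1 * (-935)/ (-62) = -935/ 62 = -15.08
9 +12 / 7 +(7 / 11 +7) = 1413 / 77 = 18.35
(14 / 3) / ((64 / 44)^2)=847 / 384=2.21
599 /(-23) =-599 /23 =-26.04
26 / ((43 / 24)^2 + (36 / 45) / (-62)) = 8.13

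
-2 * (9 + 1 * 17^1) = -52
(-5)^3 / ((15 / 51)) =-425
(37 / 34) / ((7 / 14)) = 37 / 17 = 2.18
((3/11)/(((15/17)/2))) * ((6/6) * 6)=204/55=3.71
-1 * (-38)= 38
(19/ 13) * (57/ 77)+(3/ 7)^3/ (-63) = 371040/ 343343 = 1.08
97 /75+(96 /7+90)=55129 /525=105.01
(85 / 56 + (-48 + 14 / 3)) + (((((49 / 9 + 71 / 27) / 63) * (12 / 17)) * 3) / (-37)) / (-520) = -2584953253 / 61818120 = -41.82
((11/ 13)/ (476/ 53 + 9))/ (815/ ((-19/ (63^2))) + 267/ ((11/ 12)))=-121847/ 440072258301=-0.00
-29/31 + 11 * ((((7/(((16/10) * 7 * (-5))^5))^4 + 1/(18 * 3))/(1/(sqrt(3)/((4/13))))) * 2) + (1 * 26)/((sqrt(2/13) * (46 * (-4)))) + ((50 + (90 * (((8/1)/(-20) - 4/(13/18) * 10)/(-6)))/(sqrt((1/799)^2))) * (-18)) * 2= -9700464329/403 - 13 * sqrt(26)/184 + 2739519662508147448907429192929045 * sqrt(3)/2069007856999160311062953516335104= -24070629.16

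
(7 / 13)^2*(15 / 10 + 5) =49 / 26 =1.88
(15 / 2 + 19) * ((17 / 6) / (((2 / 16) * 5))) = 1802 / 15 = 120.13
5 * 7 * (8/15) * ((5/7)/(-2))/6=-10/9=-1.11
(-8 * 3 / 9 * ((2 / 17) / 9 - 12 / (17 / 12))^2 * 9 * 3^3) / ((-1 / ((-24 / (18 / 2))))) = -107163904 / 867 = -123603.12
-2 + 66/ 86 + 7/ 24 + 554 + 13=584173/ 1032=566.06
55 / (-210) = -0.26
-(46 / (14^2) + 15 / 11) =-1723 / 1078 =-1.60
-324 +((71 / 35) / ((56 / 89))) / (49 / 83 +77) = -4089133123 / 12622400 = -323.96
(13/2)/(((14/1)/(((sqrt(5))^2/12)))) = 65/336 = 0.19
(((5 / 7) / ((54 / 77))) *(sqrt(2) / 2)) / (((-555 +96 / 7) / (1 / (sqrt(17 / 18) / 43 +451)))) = -64210223 *sqrt(2) / 30779981201142 +3311 *sqrt(17) / 92339943603426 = -0.00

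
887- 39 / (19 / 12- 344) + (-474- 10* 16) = 1040045 / 4109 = 253.11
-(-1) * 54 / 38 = 27 / 19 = 1.42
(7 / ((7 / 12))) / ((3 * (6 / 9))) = 6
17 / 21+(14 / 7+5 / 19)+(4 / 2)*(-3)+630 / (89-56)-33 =-73895 / 4389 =-16.84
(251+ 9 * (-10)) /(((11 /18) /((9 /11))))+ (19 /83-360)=-1448375 /10043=-144.22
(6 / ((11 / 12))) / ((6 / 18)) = 216 / 11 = 19.64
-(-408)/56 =7.29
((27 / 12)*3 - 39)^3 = -2146689 / 64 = -33542.02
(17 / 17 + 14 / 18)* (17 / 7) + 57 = 3863 / 63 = 61.32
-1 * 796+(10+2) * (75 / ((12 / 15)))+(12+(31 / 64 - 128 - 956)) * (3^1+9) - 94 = -201971 / 16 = -12623.19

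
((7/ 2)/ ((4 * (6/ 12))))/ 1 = 7/ 4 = 1.75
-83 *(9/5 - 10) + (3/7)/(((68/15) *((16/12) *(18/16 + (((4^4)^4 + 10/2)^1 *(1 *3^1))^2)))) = 119522210515999513868764501/175613003990595818202710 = 680.60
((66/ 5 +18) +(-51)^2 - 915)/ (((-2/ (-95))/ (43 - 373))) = -26917110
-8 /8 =-1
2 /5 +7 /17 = 69 /85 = 0.81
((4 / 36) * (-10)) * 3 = -10 / 3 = -3.33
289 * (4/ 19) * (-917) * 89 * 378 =-35662269384/ 19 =-1876961546.53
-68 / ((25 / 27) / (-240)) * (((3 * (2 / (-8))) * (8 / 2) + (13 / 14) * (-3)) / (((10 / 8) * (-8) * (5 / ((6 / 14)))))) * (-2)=-10707552 / 6125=-1748.17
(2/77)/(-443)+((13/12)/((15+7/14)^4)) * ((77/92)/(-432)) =-55090773047/939018317762448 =-0.00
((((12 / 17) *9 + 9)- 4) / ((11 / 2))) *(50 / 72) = 4825 / 3366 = 1.43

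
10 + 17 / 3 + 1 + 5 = 65 / 3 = 21.67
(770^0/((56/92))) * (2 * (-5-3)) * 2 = -368/7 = -52.57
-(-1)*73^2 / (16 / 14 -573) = -37303 / 4003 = -9.32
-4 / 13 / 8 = -1 / 26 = -0.04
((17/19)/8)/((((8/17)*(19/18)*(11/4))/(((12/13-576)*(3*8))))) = -58335228/51623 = -1130.02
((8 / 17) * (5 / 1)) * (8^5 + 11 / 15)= 3932248 / 51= 77102.90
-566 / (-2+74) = -283 / 36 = -7.86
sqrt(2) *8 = 8 *sqrt(2) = 11.31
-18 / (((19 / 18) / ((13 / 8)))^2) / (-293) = 123201 / 846184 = 0.15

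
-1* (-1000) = 1000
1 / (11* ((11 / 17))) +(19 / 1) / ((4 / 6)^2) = 20759 / 484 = 42.89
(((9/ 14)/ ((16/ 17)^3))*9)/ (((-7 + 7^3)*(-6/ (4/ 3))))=-14739/ 3211264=-0.00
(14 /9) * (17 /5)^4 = 1169294 /5625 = 207.87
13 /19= 0.68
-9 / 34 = -0.26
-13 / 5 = -2.60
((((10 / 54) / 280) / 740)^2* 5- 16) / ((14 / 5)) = -4006055854079 / 701059774464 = -5.71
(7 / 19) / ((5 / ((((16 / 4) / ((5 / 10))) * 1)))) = 56 / 95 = 0.59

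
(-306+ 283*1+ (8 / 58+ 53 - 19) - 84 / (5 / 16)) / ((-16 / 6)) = 112083 / 1160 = 96.62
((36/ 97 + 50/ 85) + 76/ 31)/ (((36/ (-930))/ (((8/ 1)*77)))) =-54280.10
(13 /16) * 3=39 /16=2.44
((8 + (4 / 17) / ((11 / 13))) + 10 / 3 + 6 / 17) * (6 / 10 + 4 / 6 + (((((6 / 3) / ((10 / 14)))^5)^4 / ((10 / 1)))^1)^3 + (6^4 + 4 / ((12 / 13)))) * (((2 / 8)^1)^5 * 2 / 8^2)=5118855481665667620762518039142406462902591255676438447903081169764759 / 20761170560490427305921912193298339843750000000000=246559097751795952043.93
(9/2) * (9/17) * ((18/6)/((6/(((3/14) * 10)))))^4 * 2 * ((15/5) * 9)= 110716875/653072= 169.53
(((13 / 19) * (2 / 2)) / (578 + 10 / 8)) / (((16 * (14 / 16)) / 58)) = 1508 / 308161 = 0.00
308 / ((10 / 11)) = 1694 / 5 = 338.80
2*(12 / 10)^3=432 / 125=3.46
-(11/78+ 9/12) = -139/156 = -0.89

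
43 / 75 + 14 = 1093 / 75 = 14.57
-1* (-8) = 8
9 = 9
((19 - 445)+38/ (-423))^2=32485015696/ 178929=181552.55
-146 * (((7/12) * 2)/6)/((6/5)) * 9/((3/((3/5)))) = -511/12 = -42.58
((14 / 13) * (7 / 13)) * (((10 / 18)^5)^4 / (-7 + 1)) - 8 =-49311495774939053607481 / 6163936387741862902107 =-8.00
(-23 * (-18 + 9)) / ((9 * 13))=23 / 13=1.77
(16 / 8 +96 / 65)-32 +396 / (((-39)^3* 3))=-2820154 / 98865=-28.53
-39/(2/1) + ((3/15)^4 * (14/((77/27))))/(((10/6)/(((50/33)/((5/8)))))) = -2947647/151250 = -19.49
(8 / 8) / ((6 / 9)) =3 / 2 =1.50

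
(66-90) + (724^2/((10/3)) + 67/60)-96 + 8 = 1885703/12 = 157141.92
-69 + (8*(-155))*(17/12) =-5477/3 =-1825.67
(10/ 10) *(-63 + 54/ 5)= -261/ 5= -52.20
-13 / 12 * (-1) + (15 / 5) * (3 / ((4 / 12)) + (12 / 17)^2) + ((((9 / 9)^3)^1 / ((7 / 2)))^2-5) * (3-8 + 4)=5862061 / 169932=34.50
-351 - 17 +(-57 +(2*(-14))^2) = 359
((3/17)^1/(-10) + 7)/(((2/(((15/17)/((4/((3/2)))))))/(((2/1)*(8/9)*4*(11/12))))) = 13057/1734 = 7.53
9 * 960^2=8294400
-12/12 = -1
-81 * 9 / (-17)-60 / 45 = 2119 / 51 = 41.55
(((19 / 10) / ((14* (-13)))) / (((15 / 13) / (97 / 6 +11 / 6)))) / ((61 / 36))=-1026 / 10675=-0.10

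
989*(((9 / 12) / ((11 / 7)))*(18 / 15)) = 62307 / 110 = 566.43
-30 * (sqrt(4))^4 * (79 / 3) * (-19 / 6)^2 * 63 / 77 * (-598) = 682174480 / 11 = 62015861.82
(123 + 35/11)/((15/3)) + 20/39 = 55232/2145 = 25.75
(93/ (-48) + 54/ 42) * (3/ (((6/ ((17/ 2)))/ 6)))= -3723/ 224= -16.62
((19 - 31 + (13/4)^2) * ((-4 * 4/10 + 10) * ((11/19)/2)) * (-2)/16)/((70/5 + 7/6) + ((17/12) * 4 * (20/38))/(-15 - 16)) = 164703/5680960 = 0.03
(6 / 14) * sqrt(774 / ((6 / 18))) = 9 * sqrt(258) / 7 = 20.65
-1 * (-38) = 38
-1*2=-2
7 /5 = 1.40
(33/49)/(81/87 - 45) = -319/20874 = -0.02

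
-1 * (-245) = 245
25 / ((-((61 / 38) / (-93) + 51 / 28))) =-1236900 / 89263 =-13.86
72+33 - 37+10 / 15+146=644 / 3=214.67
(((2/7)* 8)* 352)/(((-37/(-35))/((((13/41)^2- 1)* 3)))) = -127733760/62197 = -2053.70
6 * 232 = 1392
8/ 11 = 0.73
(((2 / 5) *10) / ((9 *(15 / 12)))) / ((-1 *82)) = -0.00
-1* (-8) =8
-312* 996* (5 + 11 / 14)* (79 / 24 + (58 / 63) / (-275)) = -79666111278 / 13475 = -5912141.84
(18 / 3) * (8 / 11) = 48 / 11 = 4.36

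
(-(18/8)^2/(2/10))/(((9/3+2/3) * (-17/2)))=1215/1496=0.81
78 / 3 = 26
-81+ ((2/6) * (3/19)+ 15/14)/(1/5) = -20051/266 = -75.38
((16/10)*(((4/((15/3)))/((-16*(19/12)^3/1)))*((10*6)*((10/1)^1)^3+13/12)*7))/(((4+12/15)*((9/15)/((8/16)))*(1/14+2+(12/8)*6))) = -132.74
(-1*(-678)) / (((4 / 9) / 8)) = 12204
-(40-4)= -36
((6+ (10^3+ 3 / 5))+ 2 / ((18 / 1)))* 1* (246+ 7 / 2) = 11302849 / 45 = 251174.42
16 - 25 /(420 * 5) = 15.99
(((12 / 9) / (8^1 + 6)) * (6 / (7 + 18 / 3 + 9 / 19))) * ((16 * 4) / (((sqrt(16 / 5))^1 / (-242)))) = -2299 * sqrt(5) / 14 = -367.19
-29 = -29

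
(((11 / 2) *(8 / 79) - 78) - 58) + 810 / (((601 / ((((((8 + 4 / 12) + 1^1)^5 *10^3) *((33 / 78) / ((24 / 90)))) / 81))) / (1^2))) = 93467039672900 / 49995387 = 1869513.27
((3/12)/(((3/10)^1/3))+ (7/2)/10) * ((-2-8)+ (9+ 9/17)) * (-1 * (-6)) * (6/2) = -2052/85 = -24.14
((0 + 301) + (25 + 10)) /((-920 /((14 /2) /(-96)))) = 49 /1840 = 0.03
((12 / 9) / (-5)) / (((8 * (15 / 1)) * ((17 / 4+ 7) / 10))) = -4 / 2025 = -0.00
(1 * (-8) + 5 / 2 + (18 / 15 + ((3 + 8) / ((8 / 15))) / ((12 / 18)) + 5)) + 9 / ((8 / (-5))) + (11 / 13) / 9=244357 / 9360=26.11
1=1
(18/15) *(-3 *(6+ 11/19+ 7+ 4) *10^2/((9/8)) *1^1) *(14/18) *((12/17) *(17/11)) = -2992640/627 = -4772.95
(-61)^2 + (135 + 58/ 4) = 7741/ 2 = 3870.50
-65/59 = -1.10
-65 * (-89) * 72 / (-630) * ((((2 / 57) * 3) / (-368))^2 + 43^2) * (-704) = 1150444824137180 / 1336783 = 860607012.61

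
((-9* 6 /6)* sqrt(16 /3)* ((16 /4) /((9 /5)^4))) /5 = -2000* sqrt(3) /2187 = -1.58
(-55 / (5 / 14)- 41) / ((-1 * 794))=195 / 794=0.25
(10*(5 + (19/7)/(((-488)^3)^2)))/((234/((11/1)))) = 2888731361860357805/1229023888500588544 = 2.35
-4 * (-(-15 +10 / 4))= -50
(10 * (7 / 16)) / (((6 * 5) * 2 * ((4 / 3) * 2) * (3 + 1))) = 7 / 1024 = 0.01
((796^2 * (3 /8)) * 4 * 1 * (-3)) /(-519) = 950424 /173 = 5493.78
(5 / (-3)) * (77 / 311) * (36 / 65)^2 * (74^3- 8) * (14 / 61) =-188707470336 / 16030495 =-11771.78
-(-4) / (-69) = -4 / 69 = -0.06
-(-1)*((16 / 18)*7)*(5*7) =1960 / 9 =217.78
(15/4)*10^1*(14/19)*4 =110.53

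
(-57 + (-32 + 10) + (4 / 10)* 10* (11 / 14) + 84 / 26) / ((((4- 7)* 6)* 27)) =2203 / 14742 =0.15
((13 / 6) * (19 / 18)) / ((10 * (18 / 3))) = 247 / 6480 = 0.04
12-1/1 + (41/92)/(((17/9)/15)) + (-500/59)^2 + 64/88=5215253321/59887124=87.08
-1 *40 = -40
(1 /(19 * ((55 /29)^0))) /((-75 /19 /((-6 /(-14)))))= -1 /175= -0.01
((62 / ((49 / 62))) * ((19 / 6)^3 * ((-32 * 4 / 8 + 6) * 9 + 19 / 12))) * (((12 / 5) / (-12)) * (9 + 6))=6993580439 / 10584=660769.13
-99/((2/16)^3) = -50688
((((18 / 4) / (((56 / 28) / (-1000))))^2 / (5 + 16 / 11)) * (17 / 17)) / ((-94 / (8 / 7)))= -222750000 / 23359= -9535.94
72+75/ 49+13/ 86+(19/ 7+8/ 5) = 1643377/ 21070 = 78.00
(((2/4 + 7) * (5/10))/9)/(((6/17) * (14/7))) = 85/144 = 0.59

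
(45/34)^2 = 2025/1156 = 1.75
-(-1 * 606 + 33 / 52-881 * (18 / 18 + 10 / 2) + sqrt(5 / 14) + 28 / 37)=11333531 / 1924-sqrt(70) / 14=5890.01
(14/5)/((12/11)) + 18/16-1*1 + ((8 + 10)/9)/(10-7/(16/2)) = 25499/8760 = 2.91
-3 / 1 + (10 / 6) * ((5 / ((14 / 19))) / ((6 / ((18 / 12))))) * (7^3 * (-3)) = -23299 / 8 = -2912.38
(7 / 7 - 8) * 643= -4501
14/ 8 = 1.75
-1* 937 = -937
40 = 40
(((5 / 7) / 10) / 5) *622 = 311 / 35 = 8.89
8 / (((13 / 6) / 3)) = 144 / 13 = 11.08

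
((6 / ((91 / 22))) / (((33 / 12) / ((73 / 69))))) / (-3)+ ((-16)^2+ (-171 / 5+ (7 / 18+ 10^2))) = 60655681 / 188370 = 322.00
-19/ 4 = -4.75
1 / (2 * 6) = 1 / 12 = 0.08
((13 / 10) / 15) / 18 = 13 / 2700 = 0.00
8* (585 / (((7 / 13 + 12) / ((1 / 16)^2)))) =7605 / 5216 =1.46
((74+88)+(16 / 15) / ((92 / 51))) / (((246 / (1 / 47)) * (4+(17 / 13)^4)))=267016789 / 131477138475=0.00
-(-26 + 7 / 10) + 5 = 30.30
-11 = -11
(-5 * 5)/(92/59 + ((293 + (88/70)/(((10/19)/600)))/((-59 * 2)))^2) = -17056900/147062777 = -0.12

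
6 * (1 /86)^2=3 /3698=0.00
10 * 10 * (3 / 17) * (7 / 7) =300 / 17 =17.65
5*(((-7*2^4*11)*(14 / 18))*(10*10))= -4312000 / 9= -479111.11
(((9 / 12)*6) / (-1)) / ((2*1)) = -9 / 4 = -2.25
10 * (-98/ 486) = -490/ 243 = -2.02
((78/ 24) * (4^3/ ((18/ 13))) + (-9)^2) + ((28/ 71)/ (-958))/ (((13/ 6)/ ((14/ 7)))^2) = 11960573057/ 51727689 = 231.22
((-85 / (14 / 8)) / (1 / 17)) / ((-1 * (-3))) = -275.24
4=4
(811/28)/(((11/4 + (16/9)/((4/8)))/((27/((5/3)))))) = 591219/7945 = 74.41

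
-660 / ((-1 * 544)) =165 / 136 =1.21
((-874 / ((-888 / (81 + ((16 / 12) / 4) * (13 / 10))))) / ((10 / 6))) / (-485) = -1067591 / 10767000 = -0.10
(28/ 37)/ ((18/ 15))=70/ 111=0.63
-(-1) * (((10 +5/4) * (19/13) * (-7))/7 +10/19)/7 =-15725/6916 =-2.27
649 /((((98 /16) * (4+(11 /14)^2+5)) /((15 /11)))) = 5664 /377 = 15.02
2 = 2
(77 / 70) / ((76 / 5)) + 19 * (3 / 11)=8785 / 1672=5.25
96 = 96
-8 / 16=-0.50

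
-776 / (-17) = 776 / 17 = 45.65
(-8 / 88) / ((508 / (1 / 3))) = -1 / 16764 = -0.00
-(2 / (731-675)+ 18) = -505 / 28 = -18.04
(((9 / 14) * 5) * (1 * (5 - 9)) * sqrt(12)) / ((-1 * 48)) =15 * sqrt(3) / 28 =0.93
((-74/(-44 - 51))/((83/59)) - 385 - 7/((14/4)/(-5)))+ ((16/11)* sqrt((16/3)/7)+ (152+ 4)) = -1722449/7885+ 64* sqrt(21)/231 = -217.18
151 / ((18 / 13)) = 1963 / 18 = 109.06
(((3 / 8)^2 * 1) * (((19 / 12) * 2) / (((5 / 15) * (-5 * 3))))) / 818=-57 / 523520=-0.00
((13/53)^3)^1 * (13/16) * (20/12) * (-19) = -2713295/7146096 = -0.38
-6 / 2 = -3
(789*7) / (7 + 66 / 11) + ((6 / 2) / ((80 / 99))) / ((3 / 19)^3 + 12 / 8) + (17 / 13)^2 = 1534209613 / 3576040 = 429.02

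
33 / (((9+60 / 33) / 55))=19965 / 119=167.77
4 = 4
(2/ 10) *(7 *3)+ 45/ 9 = 46/ 5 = 9.20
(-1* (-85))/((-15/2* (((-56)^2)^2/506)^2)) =-1088153/36268991840256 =-0.00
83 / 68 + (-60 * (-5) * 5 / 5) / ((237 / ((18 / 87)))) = 230953 / 155788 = 1.48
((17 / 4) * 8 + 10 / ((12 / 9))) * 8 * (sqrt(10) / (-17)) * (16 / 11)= -5312 * sqrt(10) / 187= -89.83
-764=-764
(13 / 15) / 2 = 13 / 30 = 0.43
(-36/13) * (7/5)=-252/65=-3.88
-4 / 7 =-0.57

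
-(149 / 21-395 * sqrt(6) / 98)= -149 / 21+395 * sqrt(6) / 98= 2.78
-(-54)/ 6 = 9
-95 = -95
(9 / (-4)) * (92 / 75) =-2.76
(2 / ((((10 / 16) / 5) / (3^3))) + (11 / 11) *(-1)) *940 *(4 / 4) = 405140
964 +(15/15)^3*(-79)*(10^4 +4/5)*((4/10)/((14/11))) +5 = -247336.58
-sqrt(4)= -2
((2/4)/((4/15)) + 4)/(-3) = -47/24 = -1.96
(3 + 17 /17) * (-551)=-2204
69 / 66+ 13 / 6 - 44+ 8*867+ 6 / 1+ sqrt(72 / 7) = 6*sqrt(14) / 7+ 227740 / 33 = 6904.42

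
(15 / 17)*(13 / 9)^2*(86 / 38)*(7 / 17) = 254345 / 148257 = 1.72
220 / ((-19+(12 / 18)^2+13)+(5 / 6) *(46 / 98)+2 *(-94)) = -1.14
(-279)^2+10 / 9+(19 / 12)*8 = 700693 / 9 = 77854.78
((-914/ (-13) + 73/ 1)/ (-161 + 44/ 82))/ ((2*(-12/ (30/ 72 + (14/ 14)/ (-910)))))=2139667/ 138363680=0.02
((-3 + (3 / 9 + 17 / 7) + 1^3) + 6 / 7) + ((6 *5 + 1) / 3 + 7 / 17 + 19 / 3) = 2225 / 119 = 18.70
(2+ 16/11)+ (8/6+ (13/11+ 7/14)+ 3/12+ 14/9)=3277/396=8.28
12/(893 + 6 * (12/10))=60/4501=0.01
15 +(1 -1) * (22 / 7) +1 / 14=15.07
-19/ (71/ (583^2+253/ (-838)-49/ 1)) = -5410927673/ 59498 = -90943.02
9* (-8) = -72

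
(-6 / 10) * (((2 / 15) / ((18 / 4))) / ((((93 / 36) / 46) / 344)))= -253184 / 2325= -108.90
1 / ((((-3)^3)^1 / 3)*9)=-1 / 81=-0.01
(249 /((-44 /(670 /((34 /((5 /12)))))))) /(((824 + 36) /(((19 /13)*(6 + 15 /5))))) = -0.71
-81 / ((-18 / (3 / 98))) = 27 / 196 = 0.14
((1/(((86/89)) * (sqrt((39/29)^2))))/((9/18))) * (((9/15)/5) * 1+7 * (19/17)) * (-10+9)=-8713456/712725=-12.23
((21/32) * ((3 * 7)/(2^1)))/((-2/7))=-3087/128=-24.12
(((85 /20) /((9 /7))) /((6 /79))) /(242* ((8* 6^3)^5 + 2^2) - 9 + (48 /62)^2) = 9034361 /773946954308654460790056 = 0.00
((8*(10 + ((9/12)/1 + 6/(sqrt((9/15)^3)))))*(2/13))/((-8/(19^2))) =-7220*sqrt(15)/39 - 15523/26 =-1314.04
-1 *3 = -3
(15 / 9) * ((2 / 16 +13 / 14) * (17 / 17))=295 / 168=1.76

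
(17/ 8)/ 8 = 17/ 64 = 0.27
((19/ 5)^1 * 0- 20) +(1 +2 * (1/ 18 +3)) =-116/ 9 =-12.89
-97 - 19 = -116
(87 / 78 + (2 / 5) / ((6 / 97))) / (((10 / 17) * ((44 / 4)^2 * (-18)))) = -50269 / 8494200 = -0.01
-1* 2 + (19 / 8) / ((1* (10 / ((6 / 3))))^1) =-61 / 40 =-1.52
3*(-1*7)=-21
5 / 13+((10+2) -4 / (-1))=213 / 13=16.38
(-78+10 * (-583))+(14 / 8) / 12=-5907.85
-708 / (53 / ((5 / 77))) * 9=-31860 / 4081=-7.81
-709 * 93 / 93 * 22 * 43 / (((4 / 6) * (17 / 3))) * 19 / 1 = -57346047 / 17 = -3373296.88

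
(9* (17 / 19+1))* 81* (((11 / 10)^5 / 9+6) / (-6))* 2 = -1351335393 / 475000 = -2844.92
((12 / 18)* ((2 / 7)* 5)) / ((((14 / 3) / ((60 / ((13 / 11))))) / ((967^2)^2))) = 5770983490278600 / 637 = 9059628713153.22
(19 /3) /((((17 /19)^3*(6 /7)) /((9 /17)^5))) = 5985252567 /13951514882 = 0.43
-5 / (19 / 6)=-1.58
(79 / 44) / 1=1.80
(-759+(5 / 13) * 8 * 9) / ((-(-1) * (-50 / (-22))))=-104577 / 325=-321.78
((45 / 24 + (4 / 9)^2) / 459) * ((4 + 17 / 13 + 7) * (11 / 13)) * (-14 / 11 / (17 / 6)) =-0.02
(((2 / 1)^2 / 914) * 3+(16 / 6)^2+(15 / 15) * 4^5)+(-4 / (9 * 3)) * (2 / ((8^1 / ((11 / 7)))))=89056267 / 86373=1031.07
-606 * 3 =-1818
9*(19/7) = 171/7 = 24.43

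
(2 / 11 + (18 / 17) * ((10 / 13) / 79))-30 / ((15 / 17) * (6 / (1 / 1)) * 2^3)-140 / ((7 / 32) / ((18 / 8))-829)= -95537375281 / 275080232856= -0.35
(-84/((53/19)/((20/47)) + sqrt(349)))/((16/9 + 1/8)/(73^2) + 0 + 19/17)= 172879100231040/107418328315373-26372564467200 * sqrt(349)/107418328315373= -2.98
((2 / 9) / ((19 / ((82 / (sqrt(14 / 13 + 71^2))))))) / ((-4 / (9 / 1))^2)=123*sqrt(94679) / 553508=0.07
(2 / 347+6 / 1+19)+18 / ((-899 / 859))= 2435309 / 311953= 7.81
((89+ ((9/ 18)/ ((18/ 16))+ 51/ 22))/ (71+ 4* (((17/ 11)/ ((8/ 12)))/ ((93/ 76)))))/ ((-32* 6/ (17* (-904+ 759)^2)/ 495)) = -1076106.73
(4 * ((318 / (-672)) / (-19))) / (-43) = -53 / 22876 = -0.00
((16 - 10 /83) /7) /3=0.76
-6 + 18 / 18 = -5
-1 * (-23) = 23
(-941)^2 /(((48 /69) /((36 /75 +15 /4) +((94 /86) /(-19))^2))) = 5754812903233061 /1067982400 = 5388490.39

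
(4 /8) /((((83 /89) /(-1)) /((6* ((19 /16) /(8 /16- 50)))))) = 1691 /21912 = 0.08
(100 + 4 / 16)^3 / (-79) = -64481201 / 5056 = -12753.40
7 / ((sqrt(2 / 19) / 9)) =63* sqrt(38) / 2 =194.18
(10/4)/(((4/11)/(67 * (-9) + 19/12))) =-396935/96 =-4134.74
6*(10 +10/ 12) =65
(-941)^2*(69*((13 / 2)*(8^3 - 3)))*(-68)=-13745748364842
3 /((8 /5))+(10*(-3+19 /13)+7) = -677 /104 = -6.51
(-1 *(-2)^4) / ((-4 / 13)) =52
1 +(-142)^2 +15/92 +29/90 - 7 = 83456129/4140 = 20158.49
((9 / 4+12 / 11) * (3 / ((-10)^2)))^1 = 441 / 4400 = 0.10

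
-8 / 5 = -1.60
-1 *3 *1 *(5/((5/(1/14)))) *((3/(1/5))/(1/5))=-225/14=-16.07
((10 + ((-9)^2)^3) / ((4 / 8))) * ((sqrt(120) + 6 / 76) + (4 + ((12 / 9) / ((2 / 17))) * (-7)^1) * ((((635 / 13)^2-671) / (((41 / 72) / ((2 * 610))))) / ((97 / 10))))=-387314430827825348511 / 12770147 + 2125804 * sqrt(30)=-30329665127466.12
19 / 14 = 1.36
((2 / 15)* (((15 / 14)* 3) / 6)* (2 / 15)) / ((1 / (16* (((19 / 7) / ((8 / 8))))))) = 304 / 735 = 0.41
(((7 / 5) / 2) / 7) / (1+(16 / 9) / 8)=9 / 110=0.08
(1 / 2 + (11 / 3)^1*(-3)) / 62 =-0.17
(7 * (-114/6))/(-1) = 133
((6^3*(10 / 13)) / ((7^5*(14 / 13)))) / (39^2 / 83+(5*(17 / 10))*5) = 0.00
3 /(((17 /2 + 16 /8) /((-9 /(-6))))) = 3 /7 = 0.43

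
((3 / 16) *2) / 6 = 1 / 16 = 0.06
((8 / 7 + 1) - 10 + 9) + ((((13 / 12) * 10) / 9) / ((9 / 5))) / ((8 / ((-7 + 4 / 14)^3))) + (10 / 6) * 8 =-14437259 / 1333584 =-10.83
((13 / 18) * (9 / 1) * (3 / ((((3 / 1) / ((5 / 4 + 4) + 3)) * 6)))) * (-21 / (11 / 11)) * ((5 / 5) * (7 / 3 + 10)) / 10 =-231.48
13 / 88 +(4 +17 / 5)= 3321 / 440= 7.55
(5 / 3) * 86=430 / 3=143.33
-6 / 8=-3 / 4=-0.75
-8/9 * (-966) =2576/3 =858.67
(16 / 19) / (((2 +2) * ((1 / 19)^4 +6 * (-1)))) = -27436 / 781925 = -0.04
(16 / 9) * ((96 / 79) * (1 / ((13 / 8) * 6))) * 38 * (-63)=-544768 / 1027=-530.45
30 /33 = 10 /11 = 0.91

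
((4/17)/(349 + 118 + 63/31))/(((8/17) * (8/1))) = 31/232640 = 0.00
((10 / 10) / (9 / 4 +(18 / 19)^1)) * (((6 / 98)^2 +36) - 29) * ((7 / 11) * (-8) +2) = -43452544 / 6417873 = -6.77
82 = 82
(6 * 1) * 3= 18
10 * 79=790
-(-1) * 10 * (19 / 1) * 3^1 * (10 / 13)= 5700 / 13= 438.46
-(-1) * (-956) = -956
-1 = -1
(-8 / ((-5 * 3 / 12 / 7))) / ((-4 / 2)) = -112 / 5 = -22.40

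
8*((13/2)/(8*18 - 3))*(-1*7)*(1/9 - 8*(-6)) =-157612/1269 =-124.20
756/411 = 252/137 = 1.84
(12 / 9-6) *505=-7070 / 3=-2356.67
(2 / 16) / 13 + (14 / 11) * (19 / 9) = 27763 / 10296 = 2.70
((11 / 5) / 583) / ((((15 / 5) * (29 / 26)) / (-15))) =-0.02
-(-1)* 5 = 5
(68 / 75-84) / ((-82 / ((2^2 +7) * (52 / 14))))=21736 / 525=41.40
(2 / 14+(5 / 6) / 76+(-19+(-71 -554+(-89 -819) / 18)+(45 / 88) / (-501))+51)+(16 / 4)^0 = -5649312115 / 8795556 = -642.29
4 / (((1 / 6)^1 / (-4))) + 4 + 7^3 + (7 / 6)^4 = 327697 / 1296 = 252.85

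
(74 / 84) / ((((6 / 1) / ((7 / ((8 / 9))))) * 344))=37 / 11008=0.00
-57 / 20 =-2.85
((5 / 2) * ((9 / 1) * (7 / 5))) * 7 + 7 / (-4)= 875 / 4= 218.75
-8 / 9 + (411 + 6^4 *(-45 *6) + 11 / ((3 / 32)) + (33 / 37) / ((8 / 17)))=-930776719 / 2664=-349390.66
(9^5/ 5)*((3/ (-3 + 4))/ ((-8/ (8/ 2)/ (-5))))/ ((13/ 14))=95386.85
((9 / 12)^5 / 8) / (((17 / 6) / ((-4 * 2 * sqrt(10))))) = -729 * sqrt(10) / 8704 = -0.26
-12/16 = -3/4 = -0.75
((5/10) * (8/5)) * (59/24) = 59/30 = 1.97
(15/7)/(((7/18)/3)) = 16.53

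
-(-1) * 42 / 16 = 21 / 8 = 2.62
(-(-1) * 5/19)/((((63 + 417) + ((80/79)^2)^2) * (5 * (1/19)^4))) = 267158605579/18736998880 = 14.26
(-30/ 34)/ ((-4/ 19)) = 285/ 68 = 4.19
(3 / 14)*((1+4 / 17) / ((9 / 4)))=2 / 17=0.12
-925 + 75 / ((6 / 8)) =-825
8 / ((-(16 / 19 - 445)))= 152 / 8439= 0.02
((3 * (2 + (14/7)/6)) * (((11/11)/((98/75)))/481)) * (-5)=-375/6734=-0.06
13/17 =0.76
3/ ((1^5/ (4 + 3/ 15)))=63/ 5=12.60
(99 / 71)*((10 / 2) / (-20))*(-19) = 1881 / 284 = 6.62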